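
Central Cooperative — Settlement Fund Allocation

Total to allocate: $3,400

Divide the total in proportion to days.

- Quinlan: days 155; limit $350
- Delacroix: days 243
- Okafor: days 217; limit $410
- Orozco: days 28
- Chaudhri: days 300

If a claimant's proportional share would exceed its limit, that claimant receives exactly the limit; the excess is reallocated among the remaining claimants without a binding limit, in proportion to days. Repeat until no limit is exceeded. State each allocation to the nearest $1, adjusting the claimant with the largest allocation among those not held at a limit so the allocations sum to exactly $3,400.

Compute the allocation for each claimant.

Days total: 943.
Unconstrained shares: Quinlan 558.85; Delacroix 876.14; Okafor 782.40; Orozco 100.95; Chaudhri 1,081.65.
Capped: Quinlan ($350), Okafor ($410); balance $2,640 reallocated over remaining days 571.
Shares after redistribution: Delacroix 1,123.503 → $1,124; Orozco 129.46 → $129; Chaudhri 1,387.04 → $1,387.

Quinlan: $350 · Delacroix: $1,124 · Okafor: $410 · Orozco: $129 · Chaudhri: $1,387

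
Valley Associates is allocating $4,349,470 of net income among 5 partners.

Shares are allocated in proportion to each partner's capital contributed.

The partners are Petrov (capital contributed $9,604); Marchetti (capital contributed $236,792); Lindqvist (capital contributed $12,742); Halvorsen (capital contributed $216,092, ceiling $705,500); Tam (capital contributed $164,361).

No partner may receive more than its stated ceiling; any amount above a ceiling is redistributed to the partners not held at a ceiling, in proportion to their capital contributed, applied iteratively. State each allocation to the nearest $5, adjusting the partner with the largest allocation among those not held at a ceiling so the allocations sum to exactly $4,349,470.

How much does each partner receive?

Capital contributed total: 639,591.
Unconstrained shares: Petrov 65,310.97; Marchetti 1,610,278.60; Lindqvist 86,650.60; Halvorsen 1,469,510.47; Tam 1,117,719.35.
Capped: Halvorsen ($705,500); balance $3,643,970 reallocated over remaining capital contributed 423,499.
Remaining shares: Petrov 82,637.00 → $82,635; Marchetti 2,037,461.59 → $2,037,460; Lindqvist 109,637.72 → $109,640; Tam 1,414,233.69 → $1,414,235.

Petrov: $82,635 | Marchetti: $2,037,460 | Lindqvist: $109,640 | Halvorsen: $705,500 | Tam: $1,414,235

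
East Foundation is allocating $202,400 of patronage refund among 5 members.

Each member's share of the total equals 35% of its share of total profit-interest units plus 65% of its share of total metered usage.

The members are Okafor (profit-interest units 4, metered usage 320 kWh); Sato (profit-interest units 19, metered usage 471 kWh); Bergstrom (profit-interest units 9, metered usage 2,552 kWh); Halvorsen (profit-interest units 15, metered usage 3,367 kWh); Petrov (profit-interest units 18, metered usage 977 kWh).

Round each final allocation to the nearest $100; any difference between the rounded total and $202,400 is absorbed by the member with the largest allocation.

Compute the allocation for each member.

Profit-interest units total 65; metered usage total 7,687.
Combined weights (35% profit-interest units + 65% metered usage): Okafor 0.0486; Sato 0.1421; Bergstrom 0.2643; Halvorsen 0.3655; Petrov 0.1795.
Proportional shares: Okafor 9,836.06; Sato 28,768.06; Bergstrom 53,485.10; Halvorsen 73,972.58; Petrov 36,338.20.
After rounding ($100): Okafor $9,800; Sato $28,800; Bergstrom $53,500; Halvorsen $74,000; Petrov $36,300. Sum = $202,400.
Rounded total matches; no reconciliation needed.

Okafor: $9,800 · Sato: $28,800 · Bergstrom: $53,500 · Halvorsen: $74,000 · Petrov: $36,300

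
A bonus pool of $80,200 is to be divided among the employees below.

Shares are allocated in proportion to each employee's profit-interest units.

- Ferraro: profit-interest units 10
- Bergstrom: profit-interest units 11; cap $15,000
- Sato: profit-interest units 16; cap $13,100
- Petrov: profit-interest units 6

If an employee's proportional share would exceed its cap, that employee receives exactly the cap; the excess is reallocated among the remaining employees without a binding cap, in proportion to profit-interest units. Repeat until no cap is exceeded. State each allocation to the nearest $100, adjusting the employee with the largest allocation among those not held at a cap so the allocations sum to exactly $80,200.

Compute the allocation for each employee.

Ferraro: $32,600 · Bergstrom: $15,000 · Sato: $13,100 · Petrov: $19,500

Profit-interest units total: 43.
Unconstrained shares: Ferraro 18,651.16; Bergstrom 20,516.28; Sato 29,841.86; Petrov 11,190.70.
Capped: Bergstrom ($15,000), Sato ($13,100); residual $52,100 reallocated over remaining profit-interest units 16.
Remaining shares: Ferraro 32,562.50 → $32,600; Petrov 19,537.50 → $19,500.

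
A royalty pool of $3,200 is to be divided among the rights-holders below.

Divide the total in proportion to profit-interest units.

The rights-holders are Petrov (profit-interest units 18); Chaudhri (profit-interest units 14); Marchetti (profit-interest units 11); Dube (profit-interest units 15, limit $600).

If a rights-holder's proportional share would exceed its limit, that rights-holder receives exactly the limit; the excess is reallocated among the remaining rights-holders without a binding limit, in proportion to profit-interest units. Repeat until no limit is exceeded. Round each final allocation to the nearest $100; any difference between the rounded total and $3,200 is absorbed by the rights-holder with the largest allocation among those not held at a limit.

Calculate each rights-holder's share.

Petrov: $1,100 · Chaudhri: $800 · Marchetti: $700 · Dube: $600

Sum of profit-interest units: 58.
Proportional shares (ignoring caps): Petrov 993.10; Chaudhri 772.41; Marchetti 606.90; Dube 827.59.
Held at cap: Dube ($600); balance $2,600 reallocated over remaining profit-interest units 43.
Remaining shares: Petrov 1,088.37 → $1,100; Chaudhri 846.51 → $800; Marchetti 665.12 → $700.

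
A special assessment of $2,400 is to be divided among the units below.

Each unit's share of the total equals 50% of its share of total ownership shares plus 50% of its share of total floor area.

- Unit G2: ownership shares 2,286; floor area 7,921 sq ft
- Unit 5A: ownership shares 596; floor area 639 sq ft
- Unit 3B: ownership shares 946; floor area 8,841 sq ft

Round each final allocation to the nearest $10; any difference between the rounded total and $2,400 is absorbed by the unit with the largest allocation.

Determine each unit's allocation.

Unit G2: $1,260; Unit 5A: $230; Unit 3B: $910

Ownership shares total 3,828; floor area total 17,401.
Blended shares (50% ownership shares + 50% floor area): Unit G2 0.5262; Unit 5A 0.0962; Unit 3B 0.3776.
Proportional shares: Unit G2 1,262.86; Unit 5A 230.90; Unit 3B 906.24.
At nearest $10: Unit G2 $1,260; Unit 5A $230; Unit 3B $910. Sum = $2,400.
Sum already equals the total — no adjustment.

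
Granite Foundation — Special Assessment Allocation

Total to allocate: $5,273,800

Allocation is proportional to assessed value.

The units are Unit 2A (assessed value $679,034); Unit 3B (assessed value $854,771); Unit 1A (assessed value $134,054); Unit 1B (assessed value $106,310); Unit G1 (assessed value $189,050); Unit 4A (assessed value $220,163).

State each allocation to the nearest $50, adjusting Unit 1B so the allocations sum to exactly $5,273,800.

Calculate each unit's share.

Sum of assessed value: 2,183,382.
Proportional shares: Unit 2A 679,034/2,183,382 × $5,273,800 = 1,640,157.11; Unit 3B 854,771/2,183,382 × $5,273,800 = 2,064,637.02; Unit 1A 134,054/2,183,382 × $5,273,800 = 323,797.66; Unit 1B 106,310/2,183,382 × $5,273,800 = 256,784.05; Unit G1 189,050/2,183,382 × $5,273,800 = 456,636.49; Unit 4A 220,163/2,183,382 × $5,273,800 = 531,787.67.
Rounded to nearest $50: Unit 2A $1,640,150; Unit 3B $2,064,650; Unit 1A $323,800; Unit 1B $256,800; Unit G1 $456,650; Unit 4A $531,800. Sum = $5,273,850.
Difference $5,273,800 − $5,273,850 = −$50 applied to Unit 1B: Unit 1B becomes $256,750.

Unit 2A: $1,640,150 · Unit 3B: $2,064,650 · Unit 1A: $323,800 · Unit 1B: $256,750 · Unit G1: $456,650 · Unit 4A: $531,800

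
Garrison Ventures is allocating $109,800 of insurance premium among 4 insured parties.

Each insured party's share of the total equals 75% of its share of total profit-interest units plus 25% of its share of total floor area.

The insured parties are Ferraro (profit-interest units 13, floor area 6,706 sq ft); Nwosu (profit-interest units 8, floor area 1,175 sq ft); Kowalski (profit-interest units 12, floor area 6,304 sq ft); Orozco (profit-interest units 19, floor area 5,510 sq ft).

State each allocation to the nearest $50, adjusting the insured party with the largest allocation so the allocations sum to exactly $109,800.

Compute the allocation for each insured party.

Ferraro: $29,950 · Nwosu: $14,300 · Kowalski: $27,800 · Orozco: $37,750

Profit-interest units total 52; floor area total 19,695.
Combined weights (75% profit-interest units + 25% floor area): Ferraro 0.2726; Nwosu 0.1303; Kowalski 0.2531; Orozco 0.3440.
Pro-rata amounts: Ferraro 29,934.02; Nwosu 14,306.89; Kowalski 27,790.08; Orozco 37,769.01.
At nearest $50: Ferraro $29,950; Nwosu $14,300; Kowalski $27,800; Orozco $37,750. Sum = $109,800.
Rounded total matches; no reconciliation needed.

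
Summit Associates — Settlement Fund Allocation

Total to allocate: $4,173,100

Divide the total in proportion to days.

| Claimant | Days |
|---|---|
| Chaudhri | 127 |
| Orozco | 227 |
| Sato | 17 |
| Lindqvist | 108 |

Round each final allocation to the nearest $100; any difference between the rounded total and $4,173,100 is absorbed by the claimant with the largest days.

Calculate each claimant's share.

Chaudhri: $1,106,400 | Orozco: $1,977,700 | Sato: $148,100 | Lindqvist: $940,900

Days total: 479.
Raw shares: Chaudhri 127/479 × $4,173,100 = 1,106,437.79; Orozco 227/479 × $4,173,100 = 1,977,648.64; Sato 17/479 × $4,173,100 = 148,105.85; Lindqvist 108/479 × $4,173,100 = 940,907.72.
At nearest $100: Chaudhri $1,106,400; Orozco $1,977,600; Sato $148,100; Lindqvist $940,900. Sum = $4,173,000.
Difference $4,173,100 − $4,173,000 = +$100 applied to largest days (Orozco): Orozco becomes $1,977,700.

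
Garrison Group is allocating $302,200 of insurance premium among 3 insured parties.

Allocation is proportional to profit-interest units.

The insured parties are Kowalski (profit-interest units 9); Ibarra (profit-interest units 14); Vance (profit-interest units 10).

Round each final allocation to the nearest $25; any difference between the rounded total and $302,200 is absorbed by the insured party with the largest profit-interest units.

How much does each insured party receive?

Kowalski: $82,425; Ibarra: $128,200; Vance: $91,575

Sum of profit-interest units: 9 + 14 + 10 = 33.
Unrounded shares: Kowalski 82,418.18; Ibarra 128,206.06; Vance 91,575.76.
Rounded to nearest $25: Kowalski $82,425; Ibarra $128,200; Vance $91,575. Sum = $302,200.
No rounding difference to absorb.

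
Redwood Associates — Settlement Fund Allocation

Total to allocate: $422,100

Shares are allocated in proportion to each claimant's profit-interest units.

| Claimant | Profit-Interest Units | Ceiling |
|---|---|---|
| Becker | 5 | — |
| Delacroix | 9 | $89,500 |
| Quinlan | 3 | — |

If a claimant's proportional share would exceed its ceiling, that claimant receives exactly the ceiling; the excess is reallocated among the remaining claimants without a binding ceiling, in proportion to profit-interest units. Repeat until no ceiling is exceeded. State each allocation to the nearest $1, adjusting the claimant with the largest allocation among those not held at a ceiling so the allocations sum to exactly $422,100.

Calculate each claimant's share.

Combined profit-interest units = 17.
Proportional shares (ignoring caps): Becker 124,147.06; Delacroix 223,464.71; Quinlan 74,488.24.
Cap binds for Delacroix ($89,500); residual $332,600 reallocated over remaining profit-interest units 8.
Remaining shares: Becker 207,875.00 → $207,875; Quinlan 124,725.00 → $124,725.

Becker: $207,875; Delacroix: $89,500; Quinlan: $124,725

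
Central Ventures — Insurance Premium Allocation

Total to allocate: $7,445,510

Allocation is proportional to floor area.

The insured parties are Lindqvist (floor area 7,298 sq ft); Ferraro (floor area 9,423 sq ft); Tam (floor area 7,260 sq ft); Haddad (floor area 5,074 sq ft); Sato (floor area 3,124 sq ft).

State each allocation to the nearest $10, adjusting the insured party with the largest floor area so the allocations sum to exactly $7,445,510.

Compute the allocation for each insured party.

Lindqvist: $1,688,600 | Ferraro: $2,180,280 | Tam: $1,679,800 | Haddad: $1,174,010 | Sato: $722,820

Combined floor area = 32,179.
Raw shares: Lindqvist 7,298/32,179 × $7,445,510 = 1,688,596.04; Ferraro 9,423/32,179 × $7,445,510 = 2,180,274.11; Tam 7,260/32,179 × $7,445,510 = 1,679,803.68; Haddad 5,074/32,179 × $7,445,510 = 1,174,011.55; Sato 3,124/32,179 × $7,445,510 = 722,824.61.
After rounding ($10): Lindqvist $1,688,600; Ferraro $2,180,270; Tam $1,679,800; Haddad $1,174,010; Sato $722,820. Sum = $7,445,500.
Difference $7,445,510 − $7,445,500 = +$10 applied to largest floor area (Ferraro): Ferraro becomes $2,180,280.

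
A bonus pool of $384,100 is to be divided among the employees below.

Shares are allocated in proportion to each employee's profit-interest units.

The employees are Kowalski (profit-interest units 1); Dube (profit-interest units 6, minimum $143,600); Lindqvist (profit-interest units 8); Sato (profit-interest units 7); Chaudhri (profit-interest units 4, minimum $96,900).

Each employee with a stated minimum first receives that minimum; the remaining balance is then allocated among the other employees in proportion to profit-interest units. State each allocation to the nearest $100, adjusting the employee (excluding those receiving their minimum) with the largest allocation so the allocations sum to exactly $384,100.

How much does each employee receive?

Guaranteed amounts: Dube $143,600; Chaudhri $96,900. Residual $143,600.
Residual split over remaining profit-interest units 16: Kowalski 8,975.00 → $9,000; Lindqvist 71,800.00 → $71,800; Sato 62,825.00 → $62,800.

Kowalski: $9,000 · Dube: $143,600 · Lindqvist: $71,800 · Sato: $62,800 · Chaudhri: $96,900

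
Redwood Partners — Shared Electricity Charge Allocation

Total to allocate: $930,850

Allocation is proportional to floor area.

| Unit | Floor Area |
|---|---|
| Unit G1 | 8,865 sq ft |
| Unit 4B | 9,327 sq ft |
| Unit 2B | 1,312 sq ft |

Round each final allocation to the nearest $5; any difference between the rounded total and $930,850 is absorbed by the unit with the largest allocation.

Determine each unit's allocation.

Floor area total: 19,504.
Raw shares: Unit G1 8,865/19,504 × $930,850 = 423,091.94; Unit 4B 9,327/19,504 × $930,850 = 445,141.40; Unit 2B 1,312/19,504 × $930,850 = 62,616.65.
After rounding ($5): Unit G1 $423,090; Unit 4B $445,140; Unit 2B $62,615. Sum = $930,845.
Difference $930,850 − $930,845 = +$5 applied to largest allocation (Unit 4B): Unit 4B becomes $445,145.

Unit G1: $423,090; Unit 4B: $445,145; Unit 2B: $62,615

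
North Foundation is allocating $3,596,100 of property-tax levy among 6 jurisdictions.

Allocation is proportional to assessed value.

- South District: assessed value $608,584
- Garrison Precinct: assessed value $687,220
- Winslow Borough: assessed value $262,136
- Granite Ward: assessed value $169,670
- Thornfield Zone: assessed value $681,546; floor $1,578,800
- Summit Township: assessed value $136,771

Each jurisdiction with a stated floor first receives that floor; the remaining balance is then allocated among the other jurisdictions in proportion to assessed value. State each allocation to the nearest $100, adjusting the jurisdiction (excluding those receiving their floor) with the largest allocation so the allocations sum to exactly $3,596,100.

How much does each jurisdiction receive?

Fund the minimums — Thornfield Zone $1,578,800. Residual $2,017,300.
Residual split over remaining assessed value 1,864,381: South District 658,500.87 → $658,500; Garrison Precinct 743,586.69 → $743,600; Winslow Borough 283,636.74 → $283,600; Granite Ward 183,586.56 → $183,600; Summit Township 147,989.14 → $148,000.

South District: $658,500 | Garrison Precinct: $743,600 | Winslow Borough: $283,600 | Granite Ward: $183,600 | Thornfield Zone: $1,578,800 | Summit Township: $148,000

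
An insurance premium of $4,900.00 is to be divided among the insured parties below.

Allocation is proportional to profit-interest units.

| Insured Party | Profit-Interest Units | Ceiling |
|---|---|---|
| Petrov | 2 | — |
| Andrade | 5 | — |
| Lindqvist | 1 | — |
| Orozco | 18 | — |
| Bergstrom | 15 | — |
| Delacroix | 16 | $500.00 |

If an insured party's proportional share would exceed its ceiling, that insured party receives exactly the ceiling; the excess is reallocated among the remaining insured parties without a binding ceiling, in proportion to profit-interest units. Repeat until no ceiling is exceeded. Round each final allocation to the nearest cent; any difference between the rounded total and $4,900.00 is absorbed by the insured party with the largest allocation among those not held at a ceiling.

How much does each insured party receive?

Total profit-interest units = 57.
Unconstrained shares: Petrov 171.9298; Andrade 429.8246; Lindqvist 85.9649; Orozco 1,547.3684; Bergstrom 1,289.4737; Delacroix 1,375.4386.
Held at cap: Delacroix ($500.00); residual $4,400.00 reallocated over remaining profit-interest units 41.
Shares after redistribution: Petrov 214.6341 → $214.63; Andrade 536.5854 → $536.59; Lindqvist 107.3171 → $107.32; Orozco 1,931.7073 → $1,931.71; Bergstrom 1,609.7561 → $1,609.76.
Rounding difference −$0.01 applied to Orozco → $1,931.70.

Petrov: $214.63 · Andrade: $536.59 · Lindqvist: $107.32 · Orozco: $1,931.70 · Bergstrom: $1,609.76 · Delacroix: $500.00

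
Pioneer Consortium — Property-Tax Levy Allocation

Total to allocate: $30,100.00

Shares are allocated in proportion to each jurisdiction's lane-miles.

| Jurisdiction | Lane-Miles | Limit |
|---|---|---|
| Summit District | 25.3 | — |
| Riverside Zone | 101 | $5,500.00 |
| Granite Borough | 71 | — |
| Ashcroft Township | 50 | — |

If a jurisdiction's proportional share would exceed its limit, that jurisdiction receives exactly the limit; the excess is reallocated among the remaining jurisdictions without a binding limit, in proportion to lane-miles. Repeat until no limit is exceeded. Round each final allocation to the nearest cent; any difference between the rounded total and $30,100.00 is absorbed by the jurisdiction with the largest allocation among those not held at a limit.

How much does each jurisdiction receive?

Sum of lane-miles: 247.3.
Pro-rata shares before constraints: Summit District 3,079.3773; Riverside Zone 12,293.1662; Granite Borough 8,641.7307; Ashcroft Township 6,085.7258.
Capped: Riverside Zone ($5,500.00); residual $24,600.00 reallocated over remaining lane-miles 146.3.
Redistributed shares: Summit District 4,254.1353 → $4,254.14; Granite Borough 11,938.4826 → $11,938.48; Ashcroft Township 8,407.3821 → $8,407.38.

Summit District: $4,254.14; Riverside Zone: $5,500.00; Granite Borough: $11,938.48; Ashcroft Township: $8,407.38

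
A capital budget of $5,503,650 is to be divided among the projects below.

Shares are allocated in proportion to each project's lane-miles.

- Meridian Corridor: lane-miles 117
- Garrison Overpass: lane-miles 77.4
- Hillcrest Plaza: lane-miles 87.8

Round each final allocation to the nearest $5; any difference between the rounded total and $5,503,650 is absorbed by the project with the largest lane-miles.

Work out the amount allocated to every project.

Sum of lane-miles: 117 + 77.4 + 87.8 = 282.2.
Pro-rata amounts: Meridian Corridor 2,281,810.95; Garrison Overpass 1,509,505.71; Hillcrest Plaza 1,712,333.35.
Rounded to nearest $5: Meridian Corridor $2,281,810; Garrison Overpass $1,509,505; Hillcrest Plaza $1,712,335. Sum = $5,503,650.
Rounded total matches; no reconciliation needed.

Meridian Corridor: $2,281,810 · Garrison Overpass: $1,509,505 · Hillcrest Plaza: $1,712,335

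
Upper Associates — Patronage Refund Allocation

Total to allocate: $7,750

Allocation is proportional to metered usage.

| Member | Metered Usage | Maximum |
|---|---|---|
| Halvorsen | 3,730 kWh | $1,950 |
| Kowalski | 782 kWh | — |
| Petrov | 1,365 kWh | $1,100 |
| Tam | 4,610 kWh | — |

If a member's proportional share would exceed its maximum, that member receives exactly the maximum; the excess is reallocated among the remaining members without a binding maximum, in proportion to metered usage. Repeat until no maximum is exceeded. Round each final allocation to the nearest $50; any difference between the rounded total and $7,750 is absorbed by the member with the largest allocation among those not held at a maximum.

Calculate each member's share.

Halvorsen: $1,950; Kowalski: $700; Petrov: $1,100; Tam: $4,000

Metered usage total: 10,487.
Proportional shares (ignoring caps): Halvorsen 2,756.51; Kowalski 577.91; Petrov 1,008.75; Tam 3,406.84.
Capped: Halvorsen ($1,950); residual $5,800 reallocated over remaining metered usage 6,757.
Capped: Petrov ($1,100); residual $4,700 reallocated over remaining metered usage 5,392.
Remaining shares: Kowalski 681.64 → $700; Tam 4,018.36 → $4,000.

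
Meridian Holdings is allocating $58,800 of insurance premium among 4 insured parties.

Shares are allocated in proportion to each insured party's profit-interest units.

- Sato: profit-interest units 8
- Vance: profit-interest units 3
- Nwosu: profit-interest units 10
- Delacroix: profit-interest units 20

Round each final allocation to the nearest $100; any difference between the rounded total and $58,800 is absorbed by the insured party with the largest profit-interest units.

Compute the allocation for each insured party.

Sum of profit-interest units: 8 + 3 + 10 + 20 = 41.
Proportional shares: Sato 11,473.17; Vance 4,302.44; Nwosu 14,341.46; Delacroix 28,682.93.
After rounding ($100): Sato $11,500; Vance $4,300; Nwosu $14,300; Delacroix $28,700. Sum = $58,800.
No rounding difference to absorb.

Sato: $11,500 | Vance: $4,300 | Nwosu: $14,300 | Delacroix: $28,700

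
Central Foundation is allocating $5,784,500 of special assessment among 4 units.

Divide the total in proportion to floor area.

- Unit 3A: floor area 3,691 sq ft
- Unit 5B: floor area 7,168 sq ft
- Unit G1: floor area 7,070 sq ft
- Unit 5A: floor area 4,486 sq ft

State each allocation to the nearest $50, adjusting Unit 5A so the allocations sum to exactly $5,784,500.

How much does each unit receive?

Combined floor area = 22,415.
Proportional shares: Unit 3A 3,691/22,415 × $5,784,500 = 952,513.47; Unit 5B 7,168/22,415 × $5,784,500 = 1,849,801.29; Unit G1 7,070/22,415 × $5,784,500 = 1,824,511.04; Unit 5A 4,486/22,415 × $5,784,500 = 1,157,674.19.
After rounding ($50): Unit 3A $952,500; Unit 5B $1,849,800; Unit G1 $1,824,500; Unit 5A $1,157,650. Sum = $5,784,450.
Difference $5,784,500 − $5,784,450 = +$50 applied to Unit 5A: Unit 5A becomes $1,157,700.

Unit 3A: $952,500 | Unit 5B: $1,849,800 | Unit G1: $1,824,500 | Unit 5A: $1,157,700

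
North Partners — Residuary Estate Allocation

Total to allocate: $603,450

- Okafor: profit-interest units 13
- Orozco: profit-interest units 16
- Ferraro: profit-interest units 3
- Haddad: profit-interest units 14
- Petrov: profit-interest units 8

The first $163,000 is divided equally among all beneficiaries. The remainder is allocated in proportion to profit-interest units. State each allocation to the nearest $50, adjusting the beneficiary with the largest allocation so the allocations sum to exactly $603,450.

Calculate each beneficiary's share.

First tranche $163,000 split equally: $32,600 each.
Remainder $440,450 by profit-interest units (total 54): Okafor 106,034.26 → $106,050; Orozco 130,503.70 → $130,500; Ferraro 24,469.44 → $24,450; Haddad 114,190.74 → $114,200; Petrov 65,251.85 → $65,250.
Totals: Okafor $32,600 + $106,050 = $138,650; Orozco $32,600 + $130,500 = $163,100; Ferraro $32,600 + $24,450 = $57,050; Haddad $32,600 + $114,200 = $146,800; Petrov $32,600 + $65,250 = $97,850.

Okafor: $138,650; Orozco: $163,100; Ferraro: $57,050; Haddad: $146,800; Petrov: $97,850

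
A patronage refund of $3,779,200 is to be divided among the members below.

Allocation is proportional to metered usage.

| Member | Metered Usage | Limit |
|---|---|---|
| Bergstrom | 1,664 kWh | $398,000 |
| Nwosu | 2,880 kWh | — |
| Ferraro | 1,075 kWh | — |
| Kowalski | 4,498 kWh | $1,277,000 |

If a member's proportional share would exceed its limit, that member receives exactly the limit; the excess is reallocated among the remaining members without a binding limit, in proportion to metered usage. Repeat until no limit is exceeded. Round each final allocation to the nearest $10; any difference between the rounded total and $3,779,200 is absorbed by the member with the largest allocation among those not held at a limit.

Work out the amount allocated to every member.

Bergstrom: $398,000 | Nwosu: $1,532,260 | Ferraro: $571,940 | Kowalski: $1,277,000

Metered usage total: 10,117.
Proportional shares (ignoring caps): Bergstrom 621,586.32; Nwosu 1,075,822.48; Ferraro 401,565.68; Kowalski 1,680,225.52.
Capped: Bergstrom ($398,000), Kowalski ($1,277,000); balance $2,104,200 reallocated over remaining metered usage 3,955.
Remaining shares: Nwosu 1,532,261.95 → $1,532,260; Ferraro 571,938.05 → $571,940.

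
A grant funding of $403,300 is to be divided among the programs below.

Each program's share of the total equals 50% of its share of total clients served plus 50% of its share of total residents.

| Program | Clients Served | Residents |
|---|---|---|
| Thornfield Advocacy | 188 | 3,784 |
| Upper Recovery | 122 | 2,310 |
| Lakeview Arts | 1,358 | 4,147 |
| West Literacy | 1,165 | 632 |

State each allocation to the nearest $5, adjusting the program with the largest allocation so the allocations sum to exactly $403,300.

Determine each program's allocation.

Clients served total 2,833; residents total 10,873.
Blended shares (50% clients served + 50% residents): Thornfield Advocacy 0.2072; Upper Recovery 0.1278; Lakeview Arts 0.4304; West Literacy 0.2347.
Unrounded shares: Thornfield Advocacy 83,559.48; Upper Recovery 51,524.95; Lakeview Arts 173,571.04; West Literacy 94,644.52.
After rounding ($5): Thornfield Advocacy $83,560; Upper Recovery $51,525; Lakeview Arts $173,570; West Literacy $94,645. Sum = $403,300.
Rounded total matches; no reconciliation needed.

Thornfield Advocacy: $83,560 · Upper Recovery: $51,525 · Lakeview Arts: $173,570 · West Literacy: $94,645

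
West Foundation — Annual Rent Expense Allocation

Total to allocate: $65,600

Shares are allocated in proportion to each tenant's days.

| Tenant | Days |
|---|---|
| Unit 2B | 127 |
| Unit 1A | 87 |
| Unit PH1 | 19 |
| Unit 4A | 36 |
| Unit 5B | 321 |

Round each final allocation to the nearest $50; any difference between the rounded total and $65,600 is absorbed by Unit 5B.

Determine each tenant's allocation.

Total days = 590.
Proportional shares: Unit 2B 127/590 × $65,600 = 14,120.68; Unit 1A 87/590 × $65,600 = 9,673.22; Unit PH1 19/590 × $65,600 = 2,112.54; Unit 4A 36/590 × $65,600 = 4,002.71; Unit 5B 321/590 × $65,600 = 35,690.85.
At nearest $50: Unit 2B $14,100; Unit 1A $9,650; Unit PH1 $2,100; Unit 4A $4,000; Unit 5B $35,700. Sum = $65,550.
Difference $65,600 − $65,550 = +$50 applied to Unit 5B: Unit 5B becomes $35,750.

Unit 2B: $14,100; Unit 1A: $9,650; Unit PH1: $2,100; Unit 4A: $4,000; Unit 5B: $35,750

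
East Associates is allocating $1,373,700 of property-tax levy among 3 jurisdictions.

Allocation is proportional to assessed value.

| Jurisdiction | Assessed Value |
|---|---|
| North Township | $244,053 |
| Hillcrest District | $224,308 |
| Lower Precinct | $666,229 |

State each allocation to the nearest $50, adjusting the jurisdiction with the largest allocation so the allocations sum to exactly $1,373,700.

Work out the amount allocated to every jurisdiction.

Sum of assessed value: 1,134,590.
Raw shares: North Township 244,053/1,134,590 × $1,373,700 = 295,486.13; Hillcrest District 224,308/1,134,590 × $1,373,700 = 271,579.95; Lower Precinct 666,229/1,134,590 × $1,373,700 = 806,633.92.
Rounded to nearest $50: North Township $295,500; Hillcrest District $271,600; Lower Precinct $806,650. Sum = $1,373,750.
Difference $1,373,700 − $1,373,750 = −$50 applied to largest allocation (Lower Precinct): Lower Precinct becomes $806,600.

North Township: $295,500 · Hillcrest District: $271,600 · Lower Precinct: $806,600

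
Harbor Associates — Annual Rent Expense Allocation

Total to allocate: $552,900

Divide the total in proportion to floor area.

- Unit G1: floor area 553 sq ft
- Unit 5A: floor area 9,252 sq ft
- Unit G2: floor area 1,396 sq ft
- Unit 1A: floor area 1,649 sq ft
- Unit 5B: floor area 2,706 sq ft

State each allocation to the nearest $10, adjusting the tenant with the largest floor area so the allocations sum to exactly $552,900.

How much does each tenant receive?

Combined floor area = 15,556.
Unrounded shares: Unit G1 553/15,556 × $552,900 = 19,655.03; Unit 5A 9,252/15,556 × $552,900 = 328,839.73; Unit G2 1,396/15,556 × $552,900 = 49,617.41; Unit 1A 1,649/15,556 × $552,900 = 58,609.67; Unit 5B 2,706/15,556 × $552,900 = 96,178.16.
Rounded to nearest $10: Unit G1 $19,660; Unit 5A $328,840; Unit G2 $49,620; Unit 1A $58,610; Unit 5B $96,180. Sum = $552,910.
Difference $552,900 − $552,910 = −$10 applied to largest floor area (Unit 5A): Unit 5A becomes $328,830.

Unit G1: $19,660 | Unit 5A: $328,830 | Unit G2: $49,620 | Unit 1A: $58,610 | Unit 5B: $96,180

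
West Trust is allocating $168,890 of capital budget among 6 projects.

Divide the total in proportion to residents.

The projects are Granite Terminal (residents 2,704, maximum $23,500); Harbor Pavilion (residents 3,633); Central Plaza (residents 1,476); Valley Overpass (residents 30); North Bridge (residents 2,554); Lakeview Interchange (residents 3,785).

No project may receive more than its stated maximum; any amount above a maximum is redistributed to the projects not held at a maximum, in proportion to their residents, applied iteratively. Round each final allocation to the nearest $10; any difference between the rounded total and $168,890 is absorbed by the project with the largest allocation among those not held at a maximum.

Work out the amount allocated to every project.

Sum of residents: 14,182.
Unconstrained shares: Granite Terminal 32,201.28; Harbor Pavilion 43,264.52; Central Plaza 17,577.33; Valley Overpass 357.26; North Bridge 30,414.97; Lakeview Interchange 45,074.65.
Capped: Granite Terminal ($23,500); balance $145,390 reallocated over remaining residents 11,478.
Remaining shares: Harbor Pavilion 46,018.63 → $46,020; Central Plaza 18,696.26 → $18,700; Valley Overpass 380.01 → $380; North Bridge 32,351.11 → $32,350; Lakeview Interchange 47,943.99 → $47,940.

Granite Terminal: $23,500 · Harbor Pavilion: $46,020 · Central Plaza: $18,700 · Valley Overpass: $380 · North Bridge: $32,350 · Lakeview Interchange: $47,940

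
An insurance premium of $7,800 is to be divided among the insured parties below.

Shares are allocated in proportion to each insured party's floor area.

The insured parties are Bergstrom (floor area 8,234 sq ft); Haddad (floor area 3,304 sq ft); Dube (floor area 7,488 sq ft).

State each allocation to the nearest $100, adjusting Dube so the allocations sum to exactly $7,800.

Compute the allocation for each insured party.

Bergstrom: $3,400 | Haddad: $1,400 | Dube: $3,000

Total floor area = 19,026.
Pro-rata amounts: Bergstrom 8,234/19,026 × $7,800 = 3,375.65; Haddad 3,304/19,026 × $7,800 = 1,354.53; Dube 7,488/19,026 × $7,800 = 3,069.82.
At nearest $100: Bergstrom $3,400; Haddad $1,400; Dube $3,100. Sum = $7,900.
Difference $7,800 − $7,900 = −$100 applied to Dube: Dube becomes $3,000.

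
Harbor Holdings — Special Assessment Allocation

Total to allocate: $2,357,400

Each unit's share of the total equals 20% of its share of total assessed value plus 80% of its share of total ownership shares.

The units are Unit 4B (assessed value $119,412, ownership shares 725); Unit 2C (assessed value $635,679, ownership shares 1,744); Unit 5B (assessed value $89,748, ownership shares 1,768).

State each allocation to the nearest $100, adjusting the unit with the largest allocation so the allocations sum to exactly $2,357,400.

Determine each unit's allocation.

Assessed value total 844,839; ownership shares total 4,237.
Combined weights (20% assessed value + 80% ownership shares): Unit 4B 0.1652; Unit 2C 0.4798; Unit 5B 0.3551.
Proportional shares: Unit 4B 389,343.21; Unit 2C 1,131,021.19; Unit 5B 837,035.60.
At nearest $100: Unit 4B $389,300; Unit 2C $1,131,000; Unit 5B $837,000. Sum = $2,357,300.
Difference $2,357,400 − $2,357,300 = +$100 applied to largest allocation (Unit 2C): Unit 2C becomes $1,131,100.

Unit 4B: $389,300; Unit 2C: $1,131,100; Unit 5B: $837,000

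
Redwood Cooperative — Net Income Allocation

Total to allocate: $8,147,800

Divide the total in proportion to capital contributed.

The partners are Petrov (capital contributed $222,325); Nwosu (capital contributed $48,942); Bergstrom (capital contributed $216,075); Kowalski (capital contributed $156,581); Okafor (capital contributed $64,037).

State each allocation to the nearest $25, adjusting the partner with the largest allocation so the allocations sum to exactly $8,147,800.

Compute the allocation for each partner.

Petrov: $2,558,675; Nwosu: $563,275; Bergstrom: $2,486,775; Kowalski: $1,802,075; Okafor: $737,000

Combined capital contributed = 707,960.
Raw shares: Petrov 222,325/707,960 × $8,147,800 = 2,558,703.37; Nwosu 48,942/707,960 × $8,147,800 = 563,265.76; Bergstrom 216,075/707,960 × $8,147,800 = 2,486,773.10; Kowalski 156,581/707,960 × $8,147,800 = 1,802,066.04; Okafor 64,037/707,960 × $8,147,800 = 736,991.73.
After rounding ($25): Petrov $2,558,700; Nwosu $563,275; Bergstrom $2,486,775; Kowalski $1,802,075; Okafor $737,000. Sum = $8,147,825.
Difference $8,147,800 − $8,147,825 = −$25 applied to largest allocation (Petrov): Petrov becomes $2,558,675.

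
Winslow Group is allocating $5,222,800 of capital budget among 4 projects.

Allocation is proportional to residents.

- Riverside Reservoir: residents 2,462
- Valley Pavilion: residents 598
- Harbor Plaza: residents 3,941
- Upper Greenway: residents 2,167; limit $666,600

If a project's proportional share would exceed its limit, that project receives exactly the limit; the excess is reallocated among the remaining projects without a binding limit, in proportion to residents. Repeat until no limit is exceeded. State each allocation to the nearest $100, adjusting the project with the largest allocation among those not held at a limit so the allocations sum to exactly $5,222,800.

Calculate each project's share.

Residents total: 9,168.
Pro-rata shares before constraints: Riverside Reservoir 1,402,545.11; Valley Pavilion 340,666.93; Harbor Plaza 2,245,097.60; Upper Greenway 1,234,490.36.
Held at cap: Upper Greenway ($666,600); balance $4,556,200 reallocated over remaining residents 7,001.
Shares after redistribution: Riverside Reservoir 1,602,251.74 → $1,602,300; Valley Pavilion 389,174.06 → $389,200; Harbor Plaza 2,564,774.20 → $2,564,800.
Rounding difference −$100 applied to Harbor Plaza → $2,564,700.

Riverside Reservoir: $1,602,300 · Valley Pavilion: $389,200 · Harbor Plaza: $2,564,700 · Upper Greenway: $666,600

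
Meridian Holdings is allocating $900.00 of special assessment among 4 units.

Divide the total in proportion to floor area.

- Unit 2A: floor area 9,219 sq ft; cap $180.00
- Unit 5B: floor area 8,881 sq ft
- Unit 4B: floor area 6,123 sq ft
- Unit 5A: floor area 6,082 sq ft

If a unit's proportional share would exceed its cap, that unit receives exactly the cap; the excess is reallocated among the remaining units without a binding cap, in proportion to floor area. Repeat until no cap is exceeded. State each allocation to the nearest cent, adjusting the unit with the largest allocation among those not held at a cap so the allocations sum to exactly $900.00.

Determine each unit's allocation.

Floor area total: 30,305.
Unconstrained shares: Unit 2A 273.7865; Unit 5B 263.7486; Unit 4B 181.8413; Unit 5A 180.6237.
Capped: Unit 2A ($180.00); balance $720.00 reallocated over remaining floor area 21,086.
Shares after redistribution: Unit 5B 303.2495 → $303.25; Unit 4B 209.0752 → $209.08; Unit 5A 207.6752 → $207.68.
Rounding difference −$0.01 applied to Unit 5B → $303.24.

Unit 2A: $180.00 | Unit 5B: $303.24 | Unit 4B: $209.08 | Unit 5A: $207.68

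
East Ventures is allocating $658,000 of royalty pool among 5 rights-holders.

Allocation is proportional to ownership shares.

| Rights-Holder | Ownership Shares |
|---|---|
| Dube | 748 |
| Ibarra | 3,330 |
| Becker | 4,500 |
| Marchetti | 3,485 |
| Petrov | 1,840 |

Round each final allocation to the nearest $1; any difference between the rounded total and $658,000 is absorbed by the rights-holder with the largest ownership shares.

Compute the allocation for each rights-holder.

Dube: $35,401 | Ibarra: $157,602 | Becker: $212,976 | Marchetti: $164,938 | Petrov: $87,083

Combined ownership shares = 748 + 3,330 + 4,500 + 3,485 + 1,840 = 13,903.
Pro-rata amounts: Dube 35,401.28; Ibarra 157,601.96; Becker 212,975.62; Marchetti 164,937.78; Petrov 87,083.36.
After rounding ($1): Dube $35,401; Ibarra $157,602; Becker $212,976; Marchetti $164,938; Petrov $87,083. Sum = $658,000.
Sum already equals the total — no adjustment.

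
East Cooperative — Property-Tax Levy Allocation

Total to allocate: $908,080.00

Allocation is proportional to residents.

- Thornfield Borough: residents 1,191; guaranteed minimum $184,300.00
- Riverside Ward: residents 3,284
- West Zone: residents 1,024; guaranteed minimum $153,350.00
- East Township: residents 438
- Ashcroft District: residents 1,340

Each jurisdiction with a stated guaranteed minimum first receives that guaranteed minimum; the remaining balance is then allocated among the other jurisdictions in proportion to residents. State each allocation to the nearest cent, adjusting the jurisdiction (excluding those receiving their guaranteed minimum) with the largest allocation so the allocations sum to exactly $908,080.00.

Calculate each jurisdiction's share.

Thornfield Borough: $184,300.00; Riverside Ward: $370,069.56; West Zone: $153,350.00; East Township: $49,357.63; Ashcroft District: $151,002.81

Guaranteed amounts: Thornfield Borough $184,300.00; West Zone $153,350.00. Remaining pool $570,430.00.
Remaining pool split over remaining residents 5,062: Riverside Ward 370,069.5614 → $370,069.56; East Township 49,357.6333 → $49,357.63; Ashcroft District 151,002.8052 → $151,002.81.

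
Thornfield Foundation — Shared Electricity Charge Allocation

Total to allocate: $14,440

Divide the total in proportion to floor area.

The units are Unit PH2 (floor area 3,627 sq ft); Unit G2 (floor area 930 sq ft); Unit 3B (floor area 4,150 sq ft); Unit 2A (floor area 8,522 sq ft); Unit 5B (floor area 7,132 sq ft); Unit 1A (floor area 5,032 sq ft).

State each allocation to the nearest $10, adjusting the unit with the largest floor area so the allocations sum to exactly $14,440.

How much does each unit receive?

Combined floor area = 3,627 + 930 + 4,150 + 8,522 + 7,132 + 5,032 = 29,393.
Unrounded shares: Unit PH2 1,781.85; Unit G2 456.88; Unit 3B 2,038.78; Unit 2A 4,186.63; Unit 5B 3,503.76; Unit 1A 2,472.09.
After rounding ($10): Unit PH2 $1,780; Unit G2 $460; Unit 3B $2,040; Unit 2A $4,190; Unit 5B $3,500; Unit 1A $2,470. Sum = $14,440.
No rounding difference to absorb.

Unit PH2: $1,780 · Unit G2: $460 · Unit 3B: $2,040 · Unit 2A: $4,190 · Unit 5B: $3,500 · Unit 1A: $2,470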